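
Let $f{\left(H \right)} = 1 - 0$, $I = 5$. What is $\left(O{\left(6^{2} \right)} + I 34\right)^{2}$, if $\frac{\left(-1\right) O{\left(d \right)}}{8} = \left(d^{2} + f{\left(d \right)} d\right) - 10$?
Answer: $108284836$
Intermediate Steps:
$f{\left(H \right)} = 1$ ($f{\left(H \right)} = 1 + 0 = 1$)
$O{\left(d \right)} = 80 - 8 d - 8 d^{2}$ ($O{\left(d \right)} = - 8 \left(\left(d^{2} + 1 d\right) - 10\right) = - 8 \left(\left(d^{2} + d\right) - 10\right) = - 8 \left(\left(d + d^{2}\right) - 10\right) = - 8 \left(-10 + d + d^{2}\right) = 80 - 8 d - 8 d^{2}$)
$\left(O{\left(6^{2} \right)} + I 34\right)^{2} = \left(\left(80 - 8 \cdot 6^{2} - 8 \left(6^{2}\right)^{2}\right) + 5 \cdot 34\right)^{2} = \left(\left(80 - 288 - 8 \cdot 36^{2}\right) + 170\right)^{2} = \left(\left(80 - 288 - 10368\right) + 170\right)^{2} = \left(-10576 + 170\right)^{2} = \left(-10406\right)^{2} = 108284836$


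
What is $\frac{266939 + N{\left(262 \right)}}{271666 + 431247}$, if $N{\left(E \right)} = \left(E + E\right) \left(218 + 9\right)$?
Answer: $\frac{385887}{702913} \approx 0.54898$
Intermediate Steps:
$N{\left(E \right)} = 454 E$ ($N{\left(E \right)} = 2 E 227 = 454 E$)
$\frac{266939 + N{\left(262 \right)}}{271666 + 431247} = \frac{266939 + 454 \cdot 262}{271666 + 431247} = \frac{266939 + 118948}{702913} = 385887 \cdot \frac{1}{702913} = \frac{385887}{702913}$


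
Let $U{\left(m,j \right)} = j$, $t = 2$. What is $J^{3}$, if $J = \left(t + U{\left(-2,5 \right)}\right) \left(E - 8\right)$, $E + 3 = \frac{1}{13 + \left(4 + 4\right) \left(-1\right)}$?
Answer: $- \frac{54010152}{125} \approx -4.3208 \cdot 10^{5}$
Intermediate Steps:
$E = - \frac{14}{5}$ ($E = -3 + \frac{1}{13 + \left(4 + 4\right) \left(-1\right)} = -3 + \frac{1}{13 + 8 \left(-1\right)} = -3 + \frac{1}{13 - 8} = -3 + \frac{1}{5} = - \frac{14}{5} \approx -2.8$)
$J = - \frac{378}{5}$ ($J = \left(2 + 5\right) \left(- \frac{14}{5} - 8\right) = 7 \left(- \frac{14}{5} - 8\right) = 7 \left(- \frac{54}{5}\right) = - \frac{378}{5} \approx -75.6$)
$J^{3} = \left(- \frac{378}{5}\right)^{3} = - \frac{54010152}{125}$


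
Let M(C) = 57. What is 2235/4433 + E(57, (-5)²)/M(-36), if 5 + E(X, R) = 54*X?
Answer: 13750004/252681 ≈ 54.416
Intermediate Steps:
E(X, R) = -5 + 54*X
2235/4433 + E(57, (-5)²)/M(-36) = 2235/4433 + (-5 + 54*57)/57 = 2235*(1/4433) + (-5 + 3078)*(1/57) = 2235/4433 + 3073*(1/57) = 2235/4433 + 3073/57 = 13750004/252681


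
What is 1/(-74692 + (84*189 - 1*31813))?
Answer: -1/90629 ≈ -1.1034e-5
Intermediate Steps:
1/(-74692 + (84*189 - 1*31813)) = 1/(-74692 + (15876 - 31813)) = 1/(-74692 - 15937) = 1/(-90629) = -1/90629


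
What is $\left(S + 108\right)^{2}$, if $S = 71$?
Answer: $32041$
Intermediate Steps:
$\left(S + 108\right)^{2} = \left(71 + 108\right)^{2} = 179^{2} = 32041$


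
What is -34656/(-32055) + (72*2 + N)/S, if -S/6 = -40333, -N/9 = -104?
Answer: 467850116/430958105 ≈ 1.0856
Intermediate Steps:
N = 936 (N = -9*(-104) = 936)
S = 241998 (S = -6*(-40333) = 241998)
-34656/(-32055) + (72*2 + N)/S = -34656/(-32055) + (72*2 + 936)/241998 = -34656*(-1/32055) + (144 + 936)*(1/241998) = 11552/10685 + 1080*(1/241998) = 11552/10685 + 180/40333 = 467850116/430958105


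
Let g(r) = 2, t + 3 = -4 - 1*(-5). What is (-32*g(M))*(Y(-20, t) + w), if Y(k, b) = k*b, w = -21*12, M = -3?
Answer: 13568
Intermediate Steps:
w = -252
t = -2 (t = -3 + (-4 - 1*(-5)) = -3 + (-4 + 5) = -3 + 1 = -2)
Y(k, b) = b*k
(-32*g(M))*(Y(-20, t) + w) = (-32*2)*(-2*(-20) - 252) = -64*(40 - 252) = -64*(-212) = 13568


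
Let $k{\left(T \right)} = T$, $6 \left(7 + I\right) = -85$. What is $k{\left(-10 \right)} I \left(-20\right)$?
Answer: $- \frac{12700}{3} \approx -4233.3$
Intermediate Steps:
$I = - \frac{127}{6}$ ($I = -7 + \frac{1}{6} \left(-85\right) = -7 - \frac{85}{6} = - \frac{127}{6} \approx -21.167$)
$k{\left(-10 \right)} I \left(-20\right) = \left(-10\right) \left(- \frac{127}{6}\right) \left(-20\right) = \frac{635}{3} \left(-20\right) = - \frac{12700}{3}$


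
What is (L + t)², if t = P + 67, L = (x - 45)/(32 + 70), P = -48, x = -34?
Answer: 3455881/10404 ≈ 332.17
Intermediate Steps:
L = -79/102 (L = (-34 - 45)/(32 + 70) = -79/102 ≈ -0.77451)
t = 19 (t = -48 + 67 = 19)
(L + t)² = (-79/102 + 19)² = (1859/102)² = 3455881/10404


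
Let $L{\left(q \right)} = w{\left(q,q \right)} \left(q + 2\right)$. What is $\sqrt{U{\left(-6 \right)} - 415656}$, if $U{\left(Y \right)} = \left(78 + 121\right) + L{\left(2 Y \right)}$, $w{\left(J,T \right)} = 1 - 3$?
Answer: $i \sqrt{415437} \approx 644.54 i$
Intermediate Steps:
$w{\left(J,T \right)} = -2$ ($w{\left(J,T \right)} = 1 - 3 = -2$)
$L{\left(q \right)} = -4 - 2 q$ ($L{\left(q \right)} = - 2 \left(q + 2\right) = - 2 \left(2 + q\right) = -4 - 2 q$)
$U{\left(Y \right)} = 195 - 4 Y$ ($U{\left(Y \right)} = \left(78 + 121\right) - \left(4 + 2 \cdot 2 Y\right) = 199 - \left(4 + 4 Y\right) = 195 - 4 Y$)
$\sqrt{U{\left(-6 \right)} - 415656} = \sqrt{\left(195 - -24\right) - 415656} = \sqrt{\left(195 + 24\right) - 415656} = \sqrt{219 - 415656} = \sqrt{-415437} = i \sqrt{415437}$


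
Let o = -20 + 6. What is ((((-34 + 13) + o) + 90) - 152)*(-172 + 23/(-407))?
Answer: 6792619/407 ≈ 16689.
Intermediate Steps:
o = -14
((((-34 + 13) + o) + 90) - 152)*(-172 + 23/(-407)) = ((((-34 + 13) - 14) + 90) - 152)*(-172 + 23/(-407)) = (((-21 - 14) + 90) - 152)*(-172 + 23*(-1/407)) = ((-35 + 90) - 152)*(-172 - 23/407) = (55 - 152)*(-70027/407) = -97*(-70027/407) = 6792619/407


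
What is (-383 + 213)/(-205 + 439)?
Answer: -85/117 ≈ -0.72650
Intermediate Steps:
(-383 + 213)/(-205 + 439) = -170/234 = -170*1/234 = -85/117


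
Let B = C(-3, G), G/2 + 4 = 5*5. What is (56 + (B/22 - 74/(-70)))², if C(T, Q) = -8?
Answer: 476417929/148225 ≈ 3214.2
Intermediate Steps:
G = 42 (G = -8 + 2*(5*5) = -8 + 2*25 = -8 + 50 = 42)
B = -8
(56 + (B/22 - 74/(-70)))² = (56 + (-8/22 - 74/(-70)))² = (56 + (-8*1/22 - 74*(-1/70)))² = (56 + (-4/11 + 37/35))² = (56 + 267/385)² = (21827/385)² = 476417929/148225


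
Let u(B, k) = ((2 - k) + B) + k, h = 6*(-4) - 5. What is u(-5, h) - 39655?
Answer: -39658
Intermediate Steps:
h = -29 (h = -24 - 5 = -29)
u(B, k) = 2 + B (u(B, k) = (2 + B - k) + k = 2 + B)
u(-5, h) - 39655 = (2 - 5) - 39655 = -3 - 39655 = -39658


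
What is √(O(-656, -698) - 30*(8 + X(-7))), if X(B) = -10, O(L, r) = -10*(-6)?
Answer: 2*√30 ≈ 10.954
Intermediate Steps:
O(L, r) = 60
√(O(-656, -698) - 30*(8 + X(-7))) = √(60 - 30*(8 - 10)) = √(60 - 30*(-2)) = √(60 + 60) = √120 = 2*√30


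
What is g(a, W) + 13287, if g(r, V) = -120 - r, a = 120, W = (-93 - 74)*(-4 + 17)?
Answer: 13047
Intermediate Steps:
W = -2171 (W = -167*13 = -2171)
g(a, W) + 13287 = (-120 - 1*120) + 13287 = (-120 - 120) + 13287 = -240 + 13287 = 13047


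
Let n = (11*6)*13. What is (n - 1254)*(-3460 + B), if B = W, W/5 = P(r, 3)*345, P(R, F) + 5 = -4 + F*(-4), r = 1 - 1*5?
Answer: 15715260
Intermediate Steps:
r = -4 (r = 1 - 5 = -4)
P(R, F) = -9 - 4*F (P(R, F) = -5 + (-4 + F*(-4)) = -5 + (-4 - 4*F) = -9 - 4*F)
W = -36225 (W = 5*((-9 - 4*3)*345) = 5*((-9 - 12)*345) = 5*(-21*345) = 5*(-7245) = -36225)
B = -36225
n = 858 (n = 66*13 = 858)
(n - 1254)*(-3460 + B) = (858 - 1254)*(-3460 - 36225) = -396*(-39685) = 15715260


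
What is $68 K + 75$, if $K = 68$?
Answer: $4699$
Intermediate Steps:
$68 K + 75 = 68 \cdot 68 + 75 = 4624 + 75 = 4699$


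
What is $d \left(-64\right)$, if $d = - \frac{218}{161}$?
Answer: $\frac{13952}{161} \approx 86.658$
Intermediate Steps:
$d = - \frac{218}{161}$ ($d = \left(-218\right) \frac{1}{161} = - \frac{218}{161} \approx -1.354$)
$d \left(-64\right) = \left(- \frac{218}{161}\right) \left(-64\right) = \frac{13952}{161}$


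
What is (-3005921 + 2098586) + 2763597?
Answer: 1856262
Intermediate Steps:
(-3005921 + 2098586) + 2763597 = -907335 + 2763597 = 1856262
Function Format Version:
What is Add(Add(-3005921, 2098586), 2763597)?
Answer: 1856262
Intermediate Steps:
Add(Add(-3005921, 2098586), 2763597) = Add(-907335, 2763597) = 1856262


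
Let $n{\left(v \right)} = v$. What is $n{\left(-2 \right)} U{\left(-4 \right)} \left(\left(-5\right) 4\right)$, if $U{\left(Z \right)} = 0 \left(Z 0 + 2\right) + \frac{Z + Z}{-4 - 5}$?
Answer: $\frac{320}{9} \approx 35.556$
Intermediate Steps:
$U{\left(Z \right)} = - \frac{2 Z}{9}$ ($U{\left(Z \right)} = 0 \left(0 + 2\right) + \frac{2 Z}{-9} = 0 \cdot 2 + 2 Z \left(- \frac{1}{9}\right) = 0 - \frac{2 Z}{9} = - \frac{2 Z}{9}$)
$n{\left(-2 \right)} U{\left(-4 \right)} \left(\left(-5\right) 4\right) = - 2 \left(\left(- \frac{2}{9}\right) \left(-4\right)\right) \left(\left(-5\right) 4\right) = \left(-2\right) \frac{8}{9} \left(-20\right) = \left(- \frac{16}{9}\right) \left(-20\right) = \frac{320}{9}$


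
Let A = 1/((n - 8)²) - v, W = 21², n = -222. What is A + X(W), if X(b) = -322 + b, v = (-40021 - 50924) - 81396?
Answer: 9123134001/52900 ≈ 1.7246e+5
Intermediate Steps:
W = 441
v = -172341 (v = -90945 - 81396 = -172341)
A = 9116838901/52900 (A = 1/((-222 - 8)²) - 1*(-172341) = 1/((-230)²) + 172341 = 1/52900 + 172341 = 9116838901/52900 ≈ 1.7234e+5)
A + X(W) = 9116838901/52900 + (-322 + 441) = 9116838901/52900 + 119 = 9123134001/52900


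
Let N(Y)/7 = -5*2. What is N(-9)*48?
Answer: -3360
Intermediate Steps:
N(Y) = -70 (N(Y) = 7*(-5*2) = 7*(-10) = -70)
N(-9)*48 = -70*48 = -3360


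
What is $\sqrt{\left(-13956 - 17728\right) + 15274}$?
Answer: $i \sqrt{16410} \approx 128.1 i$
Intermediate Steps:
$\sqrt{\left(-13956 - 17728\right) + 15274} = \sqrt{-31684 + 15274} = \sqrt{-16410} = i \sqrt{16410}$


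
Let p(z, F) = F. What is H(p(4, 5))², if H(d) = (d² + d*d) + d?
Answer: 3025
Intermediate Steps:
H(d) = d + 2*d² (H(d) = (d² + d²) + d = 2*d² + d = d + 2*d²)
H(p(4, 5))² = (5*(1 + 2*5))² = (5*(1 + 10))² = (5*11)² = 55² = 3025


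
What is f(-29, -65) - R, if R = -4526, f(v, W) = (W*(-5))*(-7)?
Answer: 2251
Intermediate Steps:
f(v, W) = 35*W (f(v, W) = -5*W*(-7) = 35*W)
f(-29, -65) - R = 35*(-65) - 1*(-4526) = -2275 + 4526 = 2251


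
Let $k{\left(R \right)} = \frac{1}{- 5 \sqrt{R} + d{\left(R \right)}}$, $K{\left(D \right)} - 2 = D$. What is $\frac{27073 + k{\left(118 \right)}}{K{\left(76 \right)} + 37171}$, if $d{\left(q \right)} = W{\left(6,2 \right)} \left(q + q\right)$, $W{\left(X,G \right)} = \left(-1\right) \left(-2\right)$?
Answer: $\frac{50437003}{69394887} + \frac{5 \sqrt{118}}{8188596666} \approx 0.72681$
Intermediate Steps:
$K{\left(D \right)} = 2 + D$
$W{\left(X,G \right)} = 2$
$d{\left(q \right)} = 4 q$ ($d{\left(q \right)} = 2 \left(q + q\right) = 2 \cdot 2 q = 4 q$)
$k{\left(R \right)} = \frac{1}{- 5 \sqrt{R} + 4 R}$
$\frac{27073 + k{\left(118 \right)}}{K{\left(76 \right)} + 37171} = \frac{27073 + \frac{1}{- 5 \sqrt{118} + 4 \cdot 118}}{\left(2 + 76\right) + 37171} = \frac{27073 + \frac{1}{- 5 \sqrt{118} + 472}}{78 + 37171} = \frac{27073 + \frac{1}{472 - 5 \sqrt{118}}}{37249} = \left(27073 + \frac{1}{472 - 5 \sqrt{118}}\right) \frac{1}{37249} = \frac{27073}{37249} + \frac{1}{37249 \left(472 - 5 \sqrt{118}\right)}$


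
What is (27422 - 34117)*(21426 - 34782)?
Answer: 89418420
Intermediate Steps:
(27422 - 34117)*(21426 - 34782) = -6695*(-13356) = 89418420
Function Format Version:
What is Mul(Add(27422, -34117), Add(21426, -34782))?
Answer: 89418420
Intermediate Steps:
Mul(Add(27422, -34117), Add(21426, -34782)) = Mul(-6695, -13356) = 89418420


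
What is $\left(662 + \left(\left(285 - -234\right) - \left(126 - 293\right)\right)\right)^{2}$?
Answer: $1817104$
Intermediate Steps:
$\left(662 + \left(\left(285 - -234\right) - \left(126 - 293\right)\right)\right)^{2} = \left(662 + \left(\left(285 + 234\right) - \left(126 - 293\right)\right)\right)^{2} = \left(662 + \left(519 - -167\right)\right)^{2} = \left(662 + \left(519 + 167\right)\right)^{2} = \left(662 + 686\right)^{2} = 1348^{2} = 1817104$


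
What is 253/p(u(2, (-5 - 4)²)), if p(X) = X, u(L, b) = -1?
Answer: -253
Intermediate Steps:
253/p(u(2, (-5 - 4)²)) = 253/(-1) = 253*(-1) = -253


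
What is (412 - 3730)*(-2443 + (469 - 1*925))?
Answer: 9618882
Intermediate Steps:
(412 - 3730)*(-2443 + (469 - 1*925)) = -3318*(-2443 + (469 - 925)) = -3318*(-2443 - 456) = -3318*(-2899) = 9618882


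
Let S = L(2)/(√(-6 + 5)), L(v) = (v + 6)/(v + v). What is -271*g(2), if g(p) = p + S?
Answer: -542 + 542*I ≈ -542.0 + 542.0*I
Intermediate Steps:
L(v) = (6 + v)/(2*v) (L(v) = (6 + v)/((2*v)) = (6 + v)*(1/(2*v)) = (6 + v)/(2*v))
S = -2*I (S = ((½)*(6 + 2)/2)/(√(-6 + 5)) = ((½)*(½)*8)/(√(-1)) = 2/I = 2*(-I) = -2*I ≈ -2.0*I)
g(p) = p - 2*I
-271*g(2) = -271*(2 - 2*I) = -542 + 542*I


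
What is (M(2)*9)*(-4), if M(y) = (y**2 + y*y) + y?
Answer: -360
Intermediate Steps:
M(y) = y + 2*y**2 (M(y) = (y**2 + y**2) + y = 2*y**2 + y = y + 2*y**2)
(M(2)*9)*(-4) = ((2*(1 + 2*2))*9)*(-4) = ((2*(1 + 4))*9)*(-4) = ((2*5)*9)*(-4) = (10*9)*(-4) = 90*(-4) = -360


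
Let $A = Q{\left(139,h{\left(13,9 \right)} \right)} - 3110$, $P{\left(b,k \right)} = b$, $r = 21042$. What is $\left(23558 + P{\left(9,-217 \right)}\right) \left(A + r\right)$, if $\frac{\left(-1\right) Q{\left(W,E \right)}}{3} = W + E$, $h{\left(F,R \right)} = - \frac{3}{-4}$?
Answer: $\frac{1650891917}{4} \approx 4.1272 \cdot 10^{8}$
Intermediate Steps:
$h{\left(F,R \right)} = \frac{3}{4}$ ($h{\left(F,R \right)} = \left(-3\right) \left(- \frac{1}{4}\right) = \frac{3}{4}$)
$Q{\left(W,E \right)} = - 3 E - 3 W$ ($Q{\left(W,E \right)} = - 3 \left(W + E\right) = - 3 \left(E + W\right) = - 3 E - 3 W$)
$A = - \frac{14117}{4}$ ($A = \left(\left(-3\right) \frac{3}{4} - 417\right) - 3110 = \left(- \frac{9}{4} - 417\right) - 3110 = - \frac{1677}{4} - 3110 = - \frac{14117}{4} \approx -3529.3$)
$\left(23558 + P{\left(9,-217 \right)}\right) \left(A + r\right) = \left(23558 + 9\right) \left(- \frac{14117}{4} + 21042\right) = 23567 \cdot \frac{70051}{4} = \frac{1650891917}{4}$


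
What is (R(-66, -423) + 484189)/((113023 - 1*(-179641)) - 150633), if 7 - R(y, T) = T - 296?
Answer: 484915/142031 ≈ 3.4142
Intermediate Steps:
R(y, T) = 303 - T (R(y, T) = 7 - (T - 296) = 7 - (-296 + T) = 7 + (296 - T) = 303 - T)
(R(-66, -423) + 484189)/((113023 - 1*(-179641)) - 150633) = ((303 - 1*(-423)) + 484189)/((113023 - 1*(-179641)) - 150633) = ((303 + 423) + 484189)/((113023 + 179641) - 150633) = (726 + 484189)/(292664 - 150633) = 484915/142031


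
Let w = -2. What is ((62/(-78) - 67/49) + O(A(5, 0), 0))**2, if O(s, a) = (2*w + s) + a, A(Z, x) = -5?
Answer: 455011561/3651921 ≈ 124.60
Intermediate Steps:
O(s, a) = -4 + a + s (O(s, a) = (2*(-2) + s) + a = (-4 + s) + a = -4 + a + s)
((62/(-78) - 67/49) + O(A(5, 0), 0))**2 = ((62/(-78) - 67/49) + (-4 + 0 - 5))**2 = ((62*(-1/78) - 67*1/49) - 9)**2 = ((-31/39 - 67/49) - 9)**2 = (-4132/1911 - 9)**2 = (-21331/1911)**2 = 455011561/3651921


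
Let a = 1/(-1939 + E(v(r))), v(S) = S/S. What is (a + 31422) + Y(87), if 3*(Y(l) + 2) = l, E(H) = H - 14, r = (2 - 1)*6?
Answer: 61388447/1952 ≈ 31449.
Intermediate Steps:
r = 6 (r = 1*6 = 6)
v(S) = 1
E(H) = -14 + H
a = -1/1952 (a = 1/(-1939 + (-14 + 1)) = 1/(-1939 - 13) = 1/(-1952) = -1/1952 ≈ -0.00051230)
Y(l) = -2 + l/3
(a + 31422) + Y(87) = (-1/1952 + 31422) + (-2 + (⅓)*87) = 61335743/1952 + (-2 + 29) = 61335743/1952 + 27 = 61388447/1952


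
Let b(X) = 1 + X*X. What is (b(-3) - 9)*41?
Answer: 41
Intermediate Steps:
b(X) = 1 + X²
(b(-3) - 9)*41 = ((1 + (-3)²) - 9)*41 = ((1 + 9) - 9)*41 = (10 - 9)*41 = 1*41 = 41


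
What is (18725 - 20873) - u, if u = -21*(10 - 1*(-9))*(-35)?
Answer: -16113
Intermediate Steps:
u = 13965 (u = -21*(10 + 9)*(-35) = -21*19*(-35) = -399*(-35) = 13965)
(18725 - 20873) - u = (18725 - 20873) - 1*13965 = -2148 - 13965 = -16113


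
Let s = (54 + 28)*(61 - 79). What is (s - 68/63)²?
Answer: 8659419136/3969 ≈ 2.1818e+6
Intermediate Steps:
s = -1476 (s = 82*(-18) = -1476)
(s - 68/63)² = (-1476 - 68/63)² = (-93056/63)² = 8659419136/3969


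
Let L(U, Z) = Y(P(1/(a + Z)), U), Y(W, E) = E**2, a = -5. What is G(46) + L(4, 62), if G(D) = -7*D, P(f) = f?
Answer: -306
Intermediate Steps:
L(U, Z) = U**2
G(46) + L(4, 62) = -7*46 + 4**2 = -322 + 16 = -306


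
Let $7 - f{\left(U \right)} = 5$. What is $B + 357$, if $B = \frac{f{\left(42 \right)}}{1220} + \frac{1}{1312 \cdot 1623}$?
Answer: $\frac{231858170753}{649459680} \approx 357.0$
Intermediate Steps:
$f{\left(U \right)} = 2$ ($f{\left(U \right)} = 7 - 5 = 2$)
$B = \frac{1064993}{649459680}$ ($B = \frac{2}{1220} + \frac{1}{1312 \cdot 1623} = 2 \cdot \frac{1}{1220} + \frac{1}{1312} \cdot \frac{1}{1623} = \frac{1}{610} + \frac{1}{2129376} = \frac{1064993}{649459680} \approx 0.0016398$)
$B + 357 = \frac{1064993}{649459680} + 357 = \frac{231858170753}{649459680}$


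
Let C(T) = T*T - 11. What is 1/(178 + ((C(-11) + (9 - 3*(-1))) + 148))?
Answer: 1/448 ≈ 0.0022321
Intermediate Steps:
C(T) = -11 + T² (C(T) = T² - 11 = -11 + T²)
1/(178 + ((C(-11) + (9 - 3*(-1))) + 148)) = 1/(178 + (((-11 + (-11)²) + (9 - 3*(-1))) + 148)) = 1/(178 + (((-11 + 121) + (9 + 3)) + 148)) = 1/(178 + ((110 + 12) + 148)) = 1/(178 + (122 + 148)) = 1/(178 + 270) = 1/448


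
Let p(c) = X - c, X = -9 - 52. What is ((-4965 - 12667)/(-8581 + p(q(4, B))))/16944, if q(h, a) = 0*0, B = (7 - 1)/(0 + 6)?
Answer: 19/157791 ≈ 0.00012041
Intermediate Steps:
B = 1 (B = 6/6 = 6*(⅙) = 1)
X = -61
q(h, a) = 0
p(c) = -61 - c
((-4965 - 12667)/(-8581 + p(q(4, B))))/16944 = ((-4965 - 12667)/(-8581 + (-61 - 1*0)))/16944 = -17632/(-8581 + (-61 + 0))*(1/16944) = -17632/(-8581 - 61)*(1/16944) = -17632/(-8642)*(1/16944) = -17632*(-1/8642)*(1/16944) = (304/149)*(1/16944) = 19/157791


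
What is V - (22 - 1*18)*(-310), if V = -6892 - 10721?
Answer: -16373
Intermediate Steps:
V = -17613
V - (22 - 1*18)*(-310) = -17613 - (22 - 1*18)*(-310) = -17613 - (22 - 18)*(-310) = -17613 - 4*(-310) = -17613 - 1*(-1240) = -17613 + 1240 = -16373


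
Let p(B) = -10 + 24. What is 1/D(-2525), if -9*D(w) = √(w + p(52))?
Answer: I*√31/31 ≈ 0.17961*I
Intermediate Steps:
p(B) = 14
D(w) = -√(14 + w)/9 (D(w) = -√(w + 14)/9 = -√(14 + w)/9)
1/D(-2525) = 1/(-√(14 - 2525)/9) = 1/(-I*√31) = I*√31/31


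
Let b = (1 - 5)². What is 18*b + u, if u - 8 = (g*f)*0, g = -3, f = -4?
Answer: 296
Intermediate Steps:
b = 16 (b = (-4)² = 16)
u = 8 (u = 8 - 3*(-4)*0 = 8 + 12*0 = 8 + 0 = 8)
18*b + u = 18*16 + 8 = 288 + 8 = 296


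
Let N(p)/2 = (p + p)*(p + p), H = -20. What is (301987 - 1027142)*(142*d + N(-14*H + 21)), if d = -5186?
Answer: 8414698620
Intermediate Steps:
N(p) = 8*p² (N(p) = 2*((p + p)*(p + p)) = 2*((2*p)*(2*p)) = 2*(4*p²) = 8*p²)
(301987 - 1027142)*(142*d + N(-14*H + 21)) = (301987 - 1027142)*(142*(-5186) + 8*(-14*(-20) + 21)²) = -725155*(-736412 + 8*(280 + 21)²) = -725155*(-736412 + 8*301²) = -725155*(-736412 + 8*90601) = -725155*(-736412 + 724808) = -725155*(-11604) = 8414698620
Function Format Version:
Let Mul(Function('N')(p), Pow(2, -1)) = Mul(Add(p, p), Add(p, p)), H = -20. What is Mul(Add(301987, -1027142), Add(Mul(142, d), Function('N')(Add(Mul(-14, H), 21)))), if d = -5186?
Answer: 8414698620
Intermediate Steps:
Function('N')(p) = Mul(8, Pow(p, 2)) (Function('N')(p) = Mul(2, Mul(Add(p, p), Add(p, p))) = Mul(2, Mul(Mul(2, p), Mul(2, p))) = Mul(2, Mul(4, Pow(p, 2))) = Mul(8, Pow(p, 2)))
Mul(Add(301987, -1027142), Add(Mul(142, d), Function('N')(Add(Mul(-14, H), 21)))) = Mul(Add(301987, -1027142), Add(Mul(142, -5186), Mul(8, Pow(Add(Mul(-14, -20), 21), 2)))) = Mul(-725155, Add(-736412, Mul(8, Pow(Add(280, 21), 2)))) = Mul(-725155, Add(-736412, Mul(8, Pow(301, 2)))) = Mul(-725155, Add(-736412, Mul(8, 90601))) = Mul(-725155, Add(-736412, 724808)) = Mul(-725155, -11604) = 8414698620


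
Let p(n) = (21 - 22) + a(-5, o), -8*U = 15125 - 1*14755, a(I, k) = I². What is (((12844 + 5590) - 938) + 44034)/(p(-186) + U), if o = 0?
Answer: -246120/89 ≈ -2765.4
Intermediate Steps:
U = -185/4 (U = -(15125 - 1*14755)/8 = -(15125 - 14755)/8 = -⅛*370 = -185/4 ≈ -46.250)
p(n) = 24 (p(n) = (21 - 22) + (-5)² = -1 + 25 = 24)
(((12844 + 5590) - 938) + 44034)/(p(-186) + U) = (((12844 + 5590) - 938) + 44034)/(24 - 185/4) = ((18434 - 938) + 44034)/(-89/4) = (17496 + 44034)*(-4/89) = 61530*(-4/89) = -246120/89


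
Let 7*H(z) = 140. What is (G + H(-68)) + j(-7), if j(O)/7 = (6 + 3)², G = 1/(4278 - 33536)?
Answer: 17174445/29258 ≈ 587.00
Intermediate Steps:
H(z) = 20 (H(z) = (⅐)*140 = 20)
G = -1/29258 (G = 1/(-29258) = -1/29258 ≈ -3.4179e-5)
j(O) = 567 (j(O) = 7*(6 + 3)² = 7*9² = 7*81 = 567)
(G + H(-68)) + j(-7) = (-1/29258 + 20) + 567 = 585159/29258 + 567 = 17174445/29258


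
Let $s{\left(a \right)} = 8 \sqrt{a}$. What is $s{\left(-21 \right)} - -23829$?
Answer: $23829 + 8 i \sqrt{21} \approx 23829.0 + 36.661 i$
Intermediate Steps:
$s{\left(-21 \right)} - -23829 = 8 \sqrt{-21} - -23829 = 8 i \sqrt{21} + 23829 = 23829 + 8 i \sqrt{21}$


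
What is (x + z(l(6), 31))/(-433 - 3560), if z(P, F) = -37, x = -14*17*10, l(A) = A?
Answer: 2417/3993 ≈ 0.60531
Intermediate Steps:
x = -2380 (x = -238*10 = -2380)
(x + z(l(6), 31))/(-433 - 3560) = (-2380 - 37)/(-433 - 3560) = -2417/(-3993) = -2417*(-1/3993) = 2417/3993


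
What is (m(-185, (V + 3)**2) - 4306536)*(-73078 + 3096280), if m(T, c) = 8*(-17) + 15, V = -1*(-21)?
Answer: -13019894055714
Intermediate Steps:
V = 21
m(T, c) = -121 (m(T, c) = -136 + 15 = -121)
(m(-185, (V + 3)**2) - 4306536)*(-73078 + 3096280) = (-121 - 4306536)*(-73078 + 3096280) = -4306657*3023202 = -13019894055714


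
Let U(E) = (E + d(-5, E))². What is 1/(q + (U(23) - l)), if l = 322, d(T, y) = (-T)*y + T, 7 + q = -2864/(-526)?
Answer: 263/4567112 ≈ 5.7586e-5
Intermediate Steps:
q = -409/263 (q = -7 - 2864/(-526) = -7 - 2864*(-1/526) = -7 + 1432/263 = -409/263 ≈ -1.5551)
d(T, y) = T - T*y (d(T, y) = -T*y + T = T - T*y)
U(E) = (-5 + 6*E)² (U(E) = (E - 5*(1 - E))² = (E + (-5 + 5*E))² = (-5 + 6*E)²)
1/(q + (U(23) - l)) = 1/(-409/263 + ((-5 + 6*23)² - 1*322)) = 1/(-409/263 + ((-5 + 138)² - 322)) = 1/(-409/263 + (133² - 322)) = 1/(-409/263 + (17689 - 322)) = 1/(-409/263 + 17367) = 1/(4567112/263) = 263/4567112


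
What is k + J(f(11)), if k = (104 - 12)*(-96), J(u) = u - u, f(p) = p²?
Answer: -8832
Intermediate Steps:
J(u) = 0
k = -8832 (k = 92*(-96) = -8832)
k + J(f(11)) = -8832 + 0 = -8832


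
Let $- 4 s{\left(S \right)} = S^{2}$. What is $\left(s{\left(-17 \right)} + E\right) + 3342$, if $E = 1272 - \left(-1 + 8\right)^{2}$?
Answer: $\frac{17971}{4} \approx 4492.8$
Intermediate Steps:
$s{\left(S \right)} = - \frac{S^{2}}{4}$
$E = 1223$ ($E = 1272 - 7^{2} = 1272 - 49 = 1223$)
$\left(s{\left(-17 \right)} + E\right) + 3342 = \left(- \frac{\left(-17\right)^{2}}{4} + 1223\right) + 3342 = \left(\left(- \frac{1}{4}\right) 289 + 1223\right) + 3342 = \left(- \frac{289}{4} + 1223\right) + 3342 = \frac{4603}{4} + 3342 = \frac{17971}{4}$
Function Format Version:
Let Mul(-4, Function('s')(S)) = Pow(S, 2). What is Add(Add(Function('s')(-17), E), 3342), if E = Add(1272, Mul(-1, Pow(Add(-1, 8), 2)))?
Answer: Rational(17971, 4) ≈ 4492.8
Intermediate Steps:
Function('s')(S) = Mul(Rational(-1, 4), Pow(S, 2))
E = 1223 (E = Add(1272, Mul(-1, Pow(7, 2))) = Add(1272, Mul(-1, 49)) = Add(1272, -49) = 1223)
Add(Add(Function('s')(-17), E), 3342) = Add(Add(Mul(Rational(-1, 4), Pow(-17, 2)), 1223), 3342) = Add(Add(Mul(Rational(-1, 4), 289), 1223), 3342) = Add(Add(Rational(-289, 4), 1223), 3342) = Add(Rational(4603, 4), 3342) = Rational(17971, 4)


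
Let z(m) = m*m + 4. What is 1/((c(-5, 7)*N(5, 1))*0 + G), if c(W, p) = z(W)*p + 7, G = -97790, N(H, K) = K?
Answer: -1/97790 ≈ -1.0226e-5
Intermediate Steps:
z(m) = 4 + m**2 (z(m) = m**2 + 4 = 4 + m**2)
c(W, p) = 7 + p*(4 + W**2) (c(W, p) = (4 + W**2)*p + 7 = p*(4 + W**2) + 7 = 7 + p*(4 + W**2))
1/((c(-5, 7)*N(5, 1))*0 + G) = 1/(((7 + 7*(4 + (-5)**2))*1)*0 - 97790) = 1/(((7 + 7*(4 + 25))*1)*0 - 97790) = 1/(((7 + 7*29)*1)*0 - 97790) = 1/(((7 + 203)*1)*0 - 97790) = 1/((210*1)*0 - 97790) = 1/(210*0 - 97790) = 1/(0 - 97790) = 1/(-97790) = -1/97790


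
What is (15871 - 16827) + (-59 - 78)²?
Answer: 17813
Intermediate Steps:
(15871 - 16827) + (-59 - 78)² = -956 + (-137)² = -956 + 18769 = 17813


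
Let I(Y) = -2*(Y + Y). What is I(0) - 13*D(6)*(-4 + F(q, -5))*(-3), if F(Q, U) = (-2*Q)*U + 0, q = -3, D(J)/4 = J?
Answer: -31824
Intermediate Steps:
I(Y) = -4*Y
D(J) = 4*J
F(Q, U) = -2*Q*U (F(Q, U) = -2*Q*U + 0 = -2*Q*U)
I(0) - 13*D(6)*(-4 + F(q, -5))*(-3) = -4*0 - 13*4*6*(-4 - 2*(-3)*(-5))*(-3) = 0 - 312*(-4 - 30)*(-3) = 0 - 312*(-34*(-3)) = 0 - 312*102 = 0 - 13*2448 = 0 - 31824 = -31824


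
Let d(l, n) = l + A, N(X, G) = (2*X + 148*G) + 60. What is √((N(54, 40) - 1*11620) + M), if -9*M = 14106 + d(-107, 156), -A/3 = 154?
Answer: 5*I*√2533/3 ≈ 83.882*I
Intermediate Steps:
A = -462 (A = -3*154 = -462)
N(X, G) = 60 + 2*X + 148*G
d(l, n) = -462 + l (d(l, n) = l - 462 = -462 + l)
M = -13537/9 (M = -(14106 + (-462 - 107))/9 = -(14106 - 569)/9 = -⅑*13537 = -13537/9 ≈ -1504.1)
√((N(54, 40) - 1*11620) + M) = √(((60 + 2*54 + 148*40) - 1*11620) - 13537/9) = √(((60 + 108 + 5920) - 11620) - 13537/9) = √((6088 - 11620) - 13537/9) = √(-5532 - 13537/9) = √(-63325/9) = 5*I*√2533/3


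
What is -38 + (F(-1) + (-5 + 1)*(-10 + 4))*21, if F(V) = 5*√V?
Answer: 466 + 105*I ≈ 466.0 + 105.0*I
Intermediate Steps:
-38 + (F(-1) + (-5 + 1)*(-10 + 4))*21 = -38 + (5*√(-1) + (-5 + 1)*(-10 + 4))*21 = -38 + (5*I - 4*(-6))*21 = -38 + (5*I + 24)*21 = -38 + (24 + 5*I)*21 = -38 + (504 + 105*I) = 466 + 105*I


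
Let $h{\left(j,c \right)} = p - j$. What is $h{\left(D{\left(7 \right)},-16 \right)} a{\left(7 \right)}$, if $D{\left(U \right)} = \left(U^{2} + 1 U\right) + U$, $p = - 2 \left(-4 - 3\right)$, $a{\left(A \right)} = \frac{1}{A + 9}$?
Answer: $- \frac{49}{16} \approx -3.0625$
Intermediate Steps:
$a{\left(A \right)} = \frac{1}{9 + A}$
$p = 14$ ($p = \left(-2\right) \left(-7\right) = 14$)
$D{\left(U \right)} = U^{2} + 2 U$ ($D{\left(U \right)} = \left(U^{2} + U\right) + U = \left(U + U^{2}\right) + U = U^{2} + 2 U$)
$h{\left(j,c \right)} = 14 - j$
$h{\left(D{\left(7 \right)},-16 \right)} a{\left(7 \right)} = \frac{14 - 7 \left(2 + 7\right)}{9 + 7} = \frac{14 - 7 \cdot 9}{16} = \left(14 - 63\right) \frac{1}{16} = \left(-49\right) \frac{1}{16} = - \frac{49}{16}$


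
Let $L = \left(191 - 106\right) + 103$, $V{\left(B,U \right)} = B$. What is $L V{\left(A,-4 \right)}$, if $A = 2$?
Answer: $376$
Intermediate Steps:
$L = 188$ ($L = 85 + 103 = 188$)
$L V{\left(A,-4 \right)} = 188 \cdot 2 = 376$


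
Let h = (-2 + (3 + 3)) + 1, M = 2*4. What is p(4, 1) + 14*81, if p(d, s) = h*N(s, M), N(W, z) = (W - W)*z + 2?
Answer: 1144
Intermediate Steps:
M = 8
N(W, z) = 2 (N(W, z) = 0*z + 2 = 0 + 2 = 2)
h = 5 (h = (-2 + 6) + 1 = 4 + 1 = 5)
p(d, s) = 10 (p(d, s) = 5*2 = 10)
p(4, 1) + 14*81 = 10 + 14*81 = 10 + 1134 = 1144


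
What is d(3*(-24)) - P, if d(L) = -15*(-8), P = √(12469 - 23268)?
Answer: 120 - I*√10799 ≈ 120.0 - 103.92*I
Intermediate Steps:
P = I*√10799 (P = √(-10799) = I*√10799 ≈ 103.92*I)
d(L) = 120
d(3*(-24)) - P = 120 - I*√10799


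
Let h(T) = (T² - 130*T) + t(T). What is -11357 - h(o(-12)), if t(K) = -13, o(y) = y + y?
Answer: -15040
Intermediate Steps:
o(y) = 2*y
h(T) = -13 + T² - 130*T (h(T) = (T² - 130*T) - 13 = -13 + T² - 130*T)
-11357 - h(o(-12)) = -11357 - (-13 + (2*(-12))² - 260*(-12)) = -11357 - (-13 + (-24)² - 130*(-24)) = -11357 - (-13 + 576 + 3120) = -11357 - 1*3683 = -11357 - 3683 = -15040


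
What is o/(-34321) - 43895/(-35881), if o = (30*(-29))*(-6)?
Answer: 1319221475/1231471801 ≈ 1.0713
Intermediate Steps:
o = 5220 (o = -870*(-6) = 5220)
o/(-34321) - 43895/(-35881) = 5220/(-34321) - 43895/(-35881) = 5220*(-1/34321) - 43895*(-1/35881) = -5220/34321 + 43895/35881 = 1319221475/1231471801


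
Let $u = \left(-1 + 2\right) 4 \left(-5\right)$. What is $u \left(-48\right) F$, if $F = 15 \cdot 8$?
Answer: $115200$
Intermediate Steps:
$u = -20$ ($u = 1 \cdot 4 \left(-5\right) = 4 \left(-5\right) = -20$)
$F = 120$
$u \left(-48\right) F = \left(-20\right) \left(-48\right) 120 = 960 \cdot 120 = 115200$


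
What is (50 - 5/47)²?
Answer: 5499025/2209 ≈ 2489.4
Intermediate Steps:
(50 - 5/47)² = (2345/47)² = 5499025/2209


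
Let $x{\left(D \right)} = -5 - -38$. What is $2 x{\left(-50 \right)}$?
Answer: $66$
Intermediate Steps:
$x{\left(D \right)} = 33$ ($x{\left(D \right)} = -5 + 38 = 33$)
$2 x{\left(-50 \right)} = 2 \cdot 33 = 66$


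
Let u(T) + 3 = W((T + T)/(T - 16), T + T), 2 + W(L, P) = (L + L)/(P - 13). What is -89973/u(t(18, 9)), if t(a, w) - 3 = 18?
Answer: 13046085/641 ≈ 20353.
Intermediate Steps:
t(a, w) = 21 (t(a, w) = 3 + 18 = 21)
W(L, P) = -2 + 2*L/(-13 + P) (W(L, P) = -2 + (L + L)/(P - 13) = -2 + (2*L)/(-13 + P) = -2 + 2*L/(-13 + P))
u(T) = -3 + 2*(13 - 2*T + 2*T/(-16 + T))/(-13 + 2*T) (u(T) = -3 + 2*(13 + (T + T)/(T - 16) - (T + T))/(-13 + (T + T)) = -3 + 2*(13 + (2*T)/(-16 + T) - 2*T)/(-13 + 2*T) = -3 + 2*(13 + 2*T/(-16 + T) - 2*T)/(-13 + 2*T) = -3 + 2*(13 - 2*T + 2*T/(-16 + T))/(-13 + 2*T))
-89973/u(t(18, 9)) = -89973*(208 - 45*21 + 2*21²)/(-1040 - 10*21² + 229*21) = -89973*(208 - 945 + 2*441)/(-1040 - 10*441 + 4809) = -89973*(208 - 945 + 882)/(-1040 - 4410 + 4809) = -89973/(-641/145) = -89973*(-145/641) = 13046085/641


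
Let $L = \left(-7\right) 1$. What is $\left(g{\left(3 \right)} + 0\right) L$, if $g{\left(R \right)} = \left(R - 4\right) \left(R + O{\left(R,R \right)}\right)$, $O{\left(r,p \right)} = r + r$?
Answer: $63$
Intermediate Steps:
$O{\left(r,p \right)} = 2 r$
$L = -7$
$g{\left(R \right)} = 3 R \left(-4 + R\right)$ ($g{\left(R \right)} = \left(R - 4\right) \left(R + 2 R\right) = \left(-4 + R\right) 3 R = 3 R \left(-4 + R\right)$)
$\left(g{\left(3 \right)} + 0\right) L = \left(3 \cdot 3 \left(-4 + 3\right) + 0\right) \left(-7\right) = \left(3 \cdot 3 \left(-1\right) + 0\right) \left(-7\right) = \left(-9 + 0\right) \left(-7\right) = \left(-9\right) \left(-7\right) = 63$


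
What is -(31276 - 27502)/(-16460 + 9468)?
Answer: 1887/3496 ≈ 0.53976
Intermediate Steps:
-(31276 - 27502)/(-16460 + 9468) = -3774/(-6992) = -3774*(-1)/6992 = -1*(-1887/3496) = 1887/3496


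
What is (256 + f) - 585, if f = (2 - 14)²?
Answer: -185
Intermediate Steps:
f = 144 (f = (-12)² = 144)
(256 + f) - 585 = (256 + 144) - 585 = 400 - 585 = -185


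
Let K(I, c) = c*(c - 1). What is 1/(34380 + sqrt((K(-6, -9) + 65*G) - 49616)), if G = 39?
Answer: 34380/1182031391 - 7*I*sqrt(959)/1182031391 ≈ 2.9086e-5 - 1.8339e-7*I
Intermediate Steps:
K(I, c) = c*(-1 + c)
1/(34380 + sqrt((K(-6, -9) + 65*G) - 49616)) = 1/(34380 + sqrt((-9*(-1 - 9) + 65*39) - 49616)) = 1/(34380 + sqrt((-9*(-10) + 2535) - 49616)) = 1/(34380 + sqrt((90 + 2535) - 49616)) = 1/(34380 + sqrt(2625 - 49616)) = 1/(34380 + sqrt(-46991)) = 1/(34380 + 7*I*sqrt(959))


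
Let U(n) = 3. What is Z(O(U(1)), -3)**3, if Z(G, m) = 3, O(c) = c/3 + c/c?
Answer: 27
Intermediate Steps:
O(c) = 1 + c/3 (O(c) = c*(1/3) + 1 = c/3 + 1 = 1 + c/3)
Z(O(U(1)), -3)**3 = 3**3 = 27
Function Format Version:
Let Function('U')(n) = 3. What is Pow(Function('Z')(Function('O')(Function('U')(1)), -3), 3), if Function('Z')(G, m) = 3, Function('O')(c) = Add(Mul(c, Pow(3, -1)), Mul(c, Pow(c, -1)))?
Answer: 27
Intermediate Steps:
Function('O')(c) = Add(1, Mul(Rational(1, 3), c)) (Function('O')(c) = Add(Mul(c, Rational(1, 3)), 1) = Add(Mul(Rational(1, 3), c), 1) = Add(1, Mul(Rational(1, 3), c)))
Pow(Function('Z')(Function('O')(Function('U')(1)), -3), 3) = Pow(3, 3) = 27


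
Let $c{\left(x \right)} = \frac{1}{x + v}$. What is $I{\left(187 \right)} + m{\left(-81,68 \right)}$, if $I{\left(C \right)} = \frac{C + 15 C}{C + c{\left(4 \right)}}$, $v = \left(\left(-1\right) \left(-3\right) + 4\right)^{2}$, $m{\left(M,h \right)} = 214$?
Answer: $\frac{284968}{1239} \approx 230.0$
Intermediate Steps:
$v = 49$ ($v = \left(3 + 4\right)^{2} = 7^{2} = 49$)
$c{\left(x \right)} = \frac{1}{49 + x}$ ($c{\left(x \right)} = \frac{1}{x + 49} = \frac{1}{49 + x}$)
$I{\left(C \right)} = \frac{16 C}{\frac{1}{53} + C}$ ($I{\left(C \right)} = \frac{C + 15 C}{C + \frac{1}{49 + 4}} = \frac{16 C}{C + \frac{1}{53}} = \frac{16 C}{\frac{1}{53} + C}$)
$I{\left(187 \right)} + m{\left(-81,68 \right)} = 848 \cdot 187 \frac{1}{1 + 53 \cdot 187} + 214 = 848 \cdot 187 \frac{1}{1 + 9911} + 214 = 848 \cdot 187 \cdot \frac{1}{9912} + 214 = \frac{19822}{1239} + 214 = \frac{284968}{1239}$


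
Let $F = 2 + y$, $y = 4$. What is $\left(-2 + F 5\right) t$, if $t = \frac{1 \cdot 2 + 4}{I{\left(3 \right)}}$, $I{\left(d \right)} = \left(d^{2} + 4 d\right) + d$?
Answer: $7$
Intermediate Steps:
$F = 6$ ($F = 2 + 4 = 6$)
$I{\left(d \right)} = d^{2} + 5 d$
$t = \frac{1}{4}$ ($t = \frac{1 \cdot 2 + 4}{3 \left(5 + 3\right)} = \frac{2 + 4}{3 \cdot 8} = \frac{6}{24} = 6 \cdot \frac{1}{24} = \frac{1}{4} \approx 0.25$)
$\left(-2 + F 5\right) t = \left(-2 + 6 \cdot 5\right) \frac{1}{4} = \left(-2 + 30\right) \frac{1}{4} = 28 \cdot \frac{1}{4} = 7$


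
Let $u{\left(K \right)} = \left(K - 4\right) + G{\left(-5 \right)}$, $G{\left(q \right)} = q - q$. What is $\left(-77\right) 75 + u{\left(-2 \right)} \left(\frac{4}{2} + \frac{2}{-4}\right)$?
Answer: $-5784$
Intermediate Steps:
$G{\left(q \right)} = 0$
$u{\left(K \right)} = -4 + K$ ($u{\left(K \right)} = \left(K - 4\right) + 0 = \left(-4 + K\right) + 0 = -4 + K$)
$\left(-77\right) 75 + u{\left(-2 \right)} \left(\frac{4}{2} + \frac{2}{-4}\right) = \left(-77\right) 75 + \left(-4 - 2\right) \left(\frac{4}{2} + \frac{2}{-4}\right) = -5775 - 6 \left(4 \cdot \frac{1}{2} + 2 \left(- \frac{1}{4}\right)\right) = -5775 - 6 \left(2 - \frac{1}{2}\right) = -5775 - 9 = -5784$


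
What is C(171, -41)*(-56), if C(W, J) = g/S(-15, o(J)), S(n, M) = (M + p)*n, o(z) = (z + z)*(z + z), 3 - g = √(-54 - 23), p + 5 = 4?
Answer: 56/33615 - 56*I*√77/100845 ≈ 0.0016659 - 0.0048728*I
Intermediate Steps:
p = -1 (p = -5 + 4 = -1)
g = 3 - I*√77 (g = 3 - √(-54 - 23) = 3 - √(-77) = 3 - I*√77 ≈ 3.0 - 8.775*I)
o(z) = 4*z² (o(z) = (2*z)*(2*z) = 4*z²)
S(n, M) = n*(-1 + M) (S(n, M) = (M - 1)*n = (-1 + M)*n = n*(-1 + M))
C(W, J) = (3 - I*√77)/(15 - 60*J²) (C(W, J) = (3 - I*√77)/((-15*(-1 + 4*J²))) = (3 - I*√77)/(15 - 60*J²))
C(171, -41)*(-56) = ((3 - I*√77)/(15*(1 - 4*(-41)²)))*(-56) = ((3 - I*√77)/(15*(1 - 4*1681)))*(-56) = ((3 - I*√77)/(15*(1 - 6724)))*(-56) = ((1/15)*(3 - I*√77)/(-6723))*(-56) = ((1/15)*(-1/6723)*(3 - I*√77))*(-56) = (-1/33615 + I*√77/100845)*(-56) = 56/33615 - 56*I*√77/100845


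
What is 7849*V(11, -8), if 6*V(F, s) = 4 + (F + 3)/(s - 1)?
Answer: 86339/27 ≈ 3197.7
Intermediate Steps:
V(F, s) = 2/3 + (3 + F)/(6*(-1 + s)) (V(F, s) = (4 + (F + 3)/(s - 1))/6 = (4 + (3 + F)/(-1 + s))/6 = 2/3 + (3 + F)/(6*(-1 + s)))
7849*V(11, -8) = 7849*((-1 + 11 + 4*(-8))/(6*(-1 - 8))) = 7849*((1/6)*(-1 + 11 - 32)/(-9)) = 7849*((1/6)*(-1/9)*(-22)) = 7849*(11/27) = 86339/27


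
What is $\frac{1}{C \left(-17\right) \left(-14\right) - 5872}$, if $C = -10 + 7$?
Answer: $- \frac{1}{6586} \approx -0.00015184$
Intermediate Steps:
$C = -3$
$\frac{1}{C \left(-17\right) \left(-14\right) - 5872} = \frac{1}{\left(-3\right) \left(-17\right) \left(-14\right) - 5872} = \frac{1}{51 \left(-14\right) - 5872} = \frac{1}{-714 - 5872} = \frac{1}{-6586} = - \frac{1}{6586}$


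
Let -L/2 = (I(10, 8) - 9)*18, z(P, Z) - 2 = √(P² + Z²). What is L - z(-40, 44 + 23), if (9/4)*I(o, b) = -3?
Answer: 370 - √6089 ≈ 291.97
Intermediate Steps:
I(o, b) = -4/3 (I(o, b) = (4/9)*(-3) = -4/3)
z(P, Z) = 2 + √(P² + Z²)
L = 372 (L = -2*(-4/3 - 9)*18 = -(-62)*18/3 = -2*(-186) = 372)
L - z(-40, 44 + 23) = 372 - (2 + √((-40)² + (44 + 23)²)) = 372 - (2 + √(1600 + 67²)) = 372 - (2 + √(1600 + 4489)) = 372 - (2 + √6089) = 372 + (-2 - √6089) = 370 - √6089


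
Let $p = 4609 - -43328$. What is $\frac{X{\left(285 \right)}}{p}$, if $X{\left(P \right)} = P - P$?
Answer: $0$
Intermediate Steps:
$X{\left(P \right)} = 0$
$p = 47937$ ($p = 4609 + 43328 = 47937$)
$\frac{X{\left(285 \right)}}{p} = \frac{0}{47937} = 0 \cdot \frac{1}{47937} = 0$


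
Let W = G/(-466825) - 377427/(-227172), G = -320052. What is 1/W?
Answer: 35349856300/82966404073 ≈ 0.42607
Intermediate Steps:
W = 82966404073/35349856300 (W = -320052/(-466825) - 377427/(-227172) = -320052*(-1/466825) - 377427*(-1/227172) = 320052/466825 + 125809/75724 = 82966404073/35349856300 ≈ 2.3470)
1/W = 1/(82966404073/35349856300) = 35349856300/82966404073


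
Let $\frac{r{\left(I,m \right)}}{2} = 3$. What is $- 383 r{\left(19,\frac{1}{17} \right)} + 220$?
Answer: $-2078$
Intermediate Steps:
$r{\left(I,m \right)} = 6$ ($r{\left(I,m \right)} = 2 \cdot 3 = 6$)
$- 383 r{\left(19,\frac{1}{17} \right)} + 220 = \left(-383\right) 6 + 220 = -2298 + 220 = -2078$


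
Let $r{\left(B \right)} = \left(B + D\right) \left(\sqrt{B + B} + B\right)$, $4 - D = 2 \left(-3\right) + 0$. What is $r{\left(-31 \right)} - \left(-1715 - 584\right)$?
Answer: $2950 - 21 i \sqrt{62} \approx 2950.0 - 165.35 i$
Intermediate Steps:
$D = 10$ ($D = 4 - \left(2 \left(-3\right) + 0\right) = 4 - \left(-6 + 0\right) = 4 - -6 = 4 + 6 = 10$)
$r{\left(B \right)} = \left(10 + B\right) \left(B + \sqrt{2} \sqrt{B}\right)$ ($r{\left(B \right)} = \left(B + 10\right) \left(\sqrt{B + B} + B\right) = \left(10 + B\right) \left(\sqrt{2 B} + B\right) = \left(10 + B\right) \left(\sqrt{2} \sqrt{B} + B\right) = \left(10 + B\right) \left(B + \sqrt{2} \sqrt{B}\right)$)
$r{\left(-31 \right)} - \left(-1715 - 584\right) = \left(\left(-31\right)^{2} + 10 \left(-31\right) + \sqrt{2} \left(-31\right)^{\frac{3}{2}} + 10 \sqrt{2} \sqrt{-31}\right) - \left(-1715 - 584\right) = \left(961 - 310 + \sqrt{2} \left(- 31 i \sqrt{31}\right) + 10 \sqrt{2} i \sqrt{31}\right) - \left(-1715 - 584\right) = \left(961 - 310 - 31 i \sqrt{62} + 10 i \sqrt{62}\right) - -2299 = \left(651 - 21 i \sqrt{62}\right) + 2299 = 2950 - 21 i \sqrt{62}$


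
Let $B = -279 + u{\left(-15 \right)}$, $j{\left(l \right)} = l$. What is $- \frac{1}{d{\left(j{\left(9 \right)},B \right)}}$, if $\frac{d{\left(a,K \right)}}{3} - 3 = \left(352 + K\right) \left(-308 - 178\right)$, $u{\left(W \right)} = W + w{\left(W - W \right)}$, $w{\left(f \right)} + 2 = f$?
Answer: $\frac{1}{81639} \approx 1.2249 \cdot 10^{-5}$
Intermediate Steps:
$w{\left(f \right)} = -2 + f$
$u{\left(W \right)} = -2 + W$ ($u{\left(W \right)} = W + \left(-2 + \left(W - W\right)\right) = W + \left(-2 + 0\right) = W - 2 = -2 + W$)
$B = -296$ ($B = -279 - 17 = -296$)
$d{\left(a,K \right)} = -513207 - 1458 K$ ($d{\left(a,K \right)} = 9 + 3 \left(352 + K\right) \left(-308 - 178\right) = 9 + 3 \left(352 + K\right) \left(-486\right) = 9 + 3 \left(-171072 - 486 K\right) = 9 - \left(513216 + 1458 K\right) = -513207 - 1458 K$)
$- \frac{1}{d{\left(j{\left(9 \right)},B \right)}} = - \frac{1}{-513207 - -431568} = - \frac{1}{-513207 + 431568} = - \frac{1}{-81639} = \left(-1\right) \left(- \frac{1}{81639}\right) = \frac{1}{81639}$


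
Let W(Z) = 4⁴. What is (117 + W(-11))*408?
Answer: 152184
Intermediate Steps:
W(Z) = 256
(117 + W(-11))*408 = (117 + 256)*408 = 373*408 = 152184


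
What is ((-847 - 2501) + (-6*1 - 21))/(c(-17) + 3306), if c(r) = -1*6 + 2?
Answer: -3375/3302 ≈ -1.0221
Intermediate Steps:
c(r) = -4 (c(r) = -6 + 2 = -4)
((-847 - 2501) + (-6*1 - 21))/(c(-17) + 3306) = ((-847 - 2501) + (-6*1 - 21))/(-4 + 3306) = (-3348 + (-6 - 21))/3302 = (-3348 - 27)*(1/3302) = -3375*1/3302 = -3375/3302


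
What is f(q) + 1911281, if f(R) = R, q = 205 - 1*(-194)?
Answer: 1911680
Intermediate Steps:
q = 399 (q = 205 + 194 = 399)
f(q) + 1911281 = 399 + 1911281 = 1911680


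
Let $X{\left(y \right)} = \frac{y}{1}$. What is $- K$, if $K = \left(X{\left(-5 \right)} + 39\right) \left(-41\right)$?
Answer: $1394$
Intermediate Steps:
$X{\left(y \right)} = y$ ($X{\left(y \right)} = y 1 = y$)
$K = -1394$ ($K = \left(-5 + 39\right) \left(-41\right) = 34 \left(-41\right) = -1394$)
$- K = \left(-1\right) \left(-1394\right) = 1394$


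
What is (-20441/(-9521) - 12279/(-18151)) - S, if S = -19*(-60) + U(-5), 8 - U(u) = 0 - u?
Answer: -197040379003/172815671 ≈ -1140.2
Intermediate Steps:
U(u) = 8 + u (U(u) = 8 - (0 - u) = 8 - (-1)*u = 8 + u)
S = 1143 (S = -19*(-60) + (8 - 5) = 1140 + 3 = 1143)
(-20441/(-9521) - 12279/(-18151)) - S = (-20441/(-9521) - 12279/(-18151)) - 1*1143 = (-20441*(-1/9521) - 12279*(-1/18151)) - 1143 = (20441/9521 + 12279/18151) - 1143 = 487932950/172815671 - 1143 = -197040379003/172815671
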